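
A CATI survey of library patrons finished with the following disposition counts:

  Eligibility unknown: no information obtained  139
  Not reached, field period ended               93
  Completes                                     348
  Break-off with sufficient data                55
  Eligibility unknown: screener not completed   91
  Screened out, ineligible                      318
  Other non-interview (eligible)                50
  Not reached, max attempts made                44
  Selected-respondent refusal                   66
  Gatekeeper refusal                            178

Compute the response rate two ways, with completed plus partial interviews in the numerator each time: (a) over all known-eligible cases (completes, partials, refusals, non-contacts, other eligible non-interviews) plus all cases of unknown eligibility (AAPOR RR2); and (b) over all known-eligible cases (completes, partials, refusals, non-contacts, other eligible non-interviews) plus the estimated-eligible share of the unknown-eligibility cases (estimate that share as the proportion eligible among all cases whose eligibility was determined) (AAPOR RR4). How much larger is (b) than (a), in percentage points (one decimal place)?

2.4

Refusal or break-off = 178 + 66 = 244
No contact after all attempts = 93 + 44 = 137
Unknown if eligible = 91 + 139 = 230
Num → 348 + 55 = 403
Denom → 348 + 55 + 244 + 137 + 50 + 230 = 1064
RR2 = 403 / 1064 = 0.3788
Determined eligible → 348 + 55 + 244 + 137 + 50 = 834
e = 834 / (834 + 318) = 834 / 1152 = 0.7240
e × U → 0.7240 × 230 = 166.52
Denom → 834 + 166.52 = 1000.52
RR4 = 403 / 1000.52 = 0.4028
Difference = 40.28 − 37.88 = 2.40 percentage points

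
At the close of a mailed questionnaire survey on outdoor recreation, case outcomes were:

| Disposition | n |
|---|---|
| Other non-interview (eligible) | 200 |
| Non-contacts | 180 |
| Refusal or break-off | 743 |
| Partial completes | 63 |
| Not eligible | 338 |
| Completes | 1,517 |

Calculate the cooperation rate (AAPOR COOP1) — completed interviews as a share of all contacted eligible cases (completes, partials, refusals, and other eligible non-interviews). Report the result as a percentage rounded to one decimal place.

Num = 1517
Denom = 1517 + 63 + 743 + 200 = 2523
COOP1 = 1517 / 2523 = 0.6013

60.1%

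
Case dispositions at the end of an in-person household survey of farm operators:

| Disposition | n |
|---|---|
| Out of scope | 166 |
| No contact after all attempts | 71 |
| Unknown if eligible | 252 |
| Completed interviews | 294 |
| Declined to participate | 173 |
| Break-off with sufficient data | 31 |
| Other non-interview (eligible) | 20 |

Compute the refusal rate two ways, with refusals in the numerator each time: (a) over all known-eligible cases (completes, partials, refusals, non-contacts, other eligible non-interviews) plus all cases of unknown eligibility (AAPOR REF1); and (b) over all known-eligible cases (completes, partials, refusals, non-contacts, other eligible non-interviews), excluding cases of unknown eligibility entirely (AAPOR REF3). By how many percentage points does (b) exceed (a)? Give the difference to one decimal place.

8.8

Num: 173
Denom: 294 + 31 + 173 + 71 + 20 + 252 = 841
REF1 = 173 / 841 = 0.2057
Denom: 294 + 31 + 173 + 71 + 20 = 589
REF3 = 173 / 589 = 0.2937
Difference = 29.37 − 20.57 = 8.80 percentage points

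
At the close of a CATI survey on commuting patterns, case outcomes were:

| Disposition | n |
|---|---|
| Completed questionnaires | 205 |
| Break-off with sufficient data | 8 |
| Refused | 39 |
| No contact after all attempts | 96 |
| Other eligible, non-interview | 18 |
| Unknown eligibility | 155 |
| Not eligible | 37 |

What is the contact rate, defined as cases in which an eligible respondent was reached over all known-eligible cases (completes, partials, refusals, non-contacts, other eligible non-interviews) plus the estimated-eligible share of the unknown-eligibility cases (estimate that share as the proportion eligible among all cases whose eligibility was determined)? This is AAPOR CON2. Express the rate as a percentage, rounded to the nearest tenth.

Numerator: 205 + 8 + 39 + 18 = 270
Known eligible: 205 + 8 + 39 + 96 + 18 = 366
e = 366 / (366 + 37) = 366 / 403 = 0.9082
Eligible share of unknowns: 0.9082 × 155 = 140.77
Base: 366 + 140.77 = 506.77
CON2 = 270 / 506.77 = 0.5328

53.3%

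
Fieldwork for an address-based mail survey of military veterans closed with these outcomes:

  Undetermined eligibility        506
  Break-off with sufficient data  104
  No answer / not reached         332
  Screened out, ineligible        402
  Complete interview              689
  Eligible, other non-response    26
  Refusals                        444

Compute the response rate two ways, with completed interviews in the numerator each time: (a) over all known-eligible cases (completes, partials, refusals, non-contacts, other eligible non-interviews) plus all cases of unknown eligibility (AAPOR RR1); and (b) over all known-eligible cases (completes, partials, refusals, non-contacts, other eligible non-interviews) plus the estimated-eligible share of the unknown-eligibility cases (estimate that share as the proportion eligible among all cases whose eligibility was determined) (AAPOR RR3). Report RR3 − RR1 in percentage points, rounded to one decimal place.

Top → 689
Denom → 689 + 104 + 444 + 332 + 26 + 506 = 2101
RR1 = 689 / 2101 = 0.3279
Determined eligible → 689 + 104 + 444 + 332 + 26 = 1595
e = 1595 / (1595 + 402) = 1595 / 1997 = 0.7987
Eligible share of unknowns → 0.7987 × 506 = 404.14
Denom → 1595 + 404.14 = 1999.14
RR3 = 689 / 1999.14 = 0.3446
Difference = 34.46 − 32.79 = 1.67 percentage points

1.7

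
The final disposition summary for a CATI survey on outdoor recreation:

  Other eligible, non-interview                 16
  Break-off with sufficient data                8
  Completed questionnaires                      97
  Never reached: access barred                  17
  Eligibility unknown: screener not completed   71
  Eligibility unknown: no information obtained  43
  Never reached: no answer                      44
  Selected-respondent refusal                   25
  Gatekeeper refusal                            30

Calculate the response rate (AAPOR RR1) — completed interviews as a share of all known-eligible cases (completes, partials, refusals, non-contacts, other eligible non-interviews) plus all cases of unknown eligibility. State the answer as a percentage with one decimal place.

Refused = 30 + 25 = 55
Non-contacts = 44 + 17 = 61
Undetermined eligibility = 71 + 43 = 114
Top: 97
Denominator: 97 + 8 + 55 + 61 + 16 + 114 = 351
RR1 = 97 / 351 = 0.2764

27.6%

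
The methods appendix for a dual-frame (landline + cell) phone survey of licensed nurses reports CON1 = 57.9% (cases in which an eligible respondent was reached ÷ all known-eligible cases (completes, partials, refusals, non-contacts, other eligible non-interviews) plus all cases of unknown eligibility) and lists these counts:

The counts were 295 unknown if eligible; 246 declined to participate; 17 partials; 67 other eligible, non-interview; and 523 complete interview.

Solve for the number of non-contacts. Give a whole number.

325

Top = 523 + 17 + 246 + 67 = 853
CON1 = 853 / D = 0.579
D = 853 / 0.579 = 1473.2
Remaining denominator categories sum to 1148
non-contacts = 1473.2 − 1148 ≈ 325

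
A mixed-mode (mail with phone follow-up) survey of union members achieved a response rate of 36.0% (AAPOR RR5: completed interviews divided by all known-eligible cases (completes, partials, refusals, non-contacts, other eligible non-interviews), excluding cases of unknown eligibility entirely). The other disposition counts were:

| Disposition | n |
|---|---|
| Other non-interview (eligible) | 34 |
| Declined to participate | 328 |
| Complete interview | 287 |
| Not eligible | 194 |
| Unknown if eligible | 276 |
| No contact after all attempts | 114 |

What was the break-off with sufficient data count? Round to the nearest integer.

34

RR5 = 287 / D = 0.360
D = 287 / 0.360 = 797.2
Remaining denominator categories sum to 763
break-off with sufficient data = 797.2 − 763 ≈ 34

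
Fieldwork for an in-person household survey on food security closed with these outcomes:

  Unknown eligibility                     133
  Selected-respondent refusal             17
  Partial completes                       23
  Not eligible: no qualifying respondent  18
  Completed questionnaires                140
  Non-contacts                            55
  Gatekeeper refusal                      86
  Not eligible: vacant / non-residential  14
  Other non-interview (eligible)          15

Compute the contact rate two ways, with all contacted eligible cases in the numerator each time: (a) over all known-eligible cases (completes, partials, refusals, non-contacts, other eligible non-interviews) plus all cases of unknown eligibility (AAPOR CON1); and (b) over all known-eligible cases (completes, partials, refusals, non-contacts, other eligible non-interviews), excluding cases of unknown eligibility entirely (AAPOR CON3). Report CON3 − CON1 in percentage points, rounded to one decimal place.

Refusals = 86 + 17 = 103
Out of scope = 18 + 14 = 32
Top → 140 + 23 + 103 + 15 = 281
Base → 140 + 23 + 103 + 55 + 15 + 133 = 469
CON1 = 281 / 469 = 0.5991
Base → 140 + 23 + 103 + 55 + 15 = 336
CON3 = 281 / 336 = 0.8363
Difference = 83.63 − 59.91 = 23.72 percentage points

23.7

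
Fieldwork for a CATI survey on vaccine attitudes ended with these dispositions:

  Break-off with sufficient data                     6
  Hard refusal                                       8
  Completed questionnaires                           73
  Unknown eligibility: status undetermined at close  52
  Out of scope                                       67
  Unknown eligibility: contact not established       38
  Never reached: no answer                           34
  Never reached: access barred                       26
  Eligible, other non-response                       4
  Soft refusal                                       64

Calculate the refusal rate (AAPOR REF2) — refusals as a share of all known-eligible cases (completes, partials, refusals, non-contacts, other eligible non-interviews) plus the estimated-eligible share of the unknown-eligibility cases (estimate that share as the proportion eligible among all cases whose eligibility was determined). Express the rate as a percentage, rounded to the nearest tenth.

25.4%

Refused = 8 + 64 = 72
No contact after all attempts = 34 + 26 = 60
Unknown eligibility = 38 + 52 = 90
Numerator → 72
Known eligible → 73 + 6 + 72 + 60 + 4 = 215
e = 215 / (215 + 67) = 215 / 282 = 0.7624
Eligible share of unknowns → 0.7624 × 90 = 68.62
Denom → 215 + 68.62 = 283.62
REF2 = 72 / 283.62 = 0.2539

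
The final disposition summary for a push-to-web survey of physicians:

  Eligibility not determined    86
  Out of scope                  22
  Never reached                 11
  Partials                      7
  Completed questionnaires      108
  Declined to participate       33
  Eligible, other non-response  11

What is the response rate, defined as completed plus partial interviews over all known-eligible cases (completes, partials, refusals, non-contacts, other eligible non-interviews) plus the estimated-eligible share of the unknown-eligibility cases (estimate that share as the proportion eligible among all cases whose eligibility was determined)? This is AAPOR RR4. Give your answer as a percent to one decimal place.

Num = 108 + 7 = 115
Known eligible = 108 + 7 + 33 + 11 + 11 = 170
e = 170 / (170 + 22) = 170 / 192 = 0.8854
Estimated eligible among unknowns = 0.8854 × 86 = 76.14
Denom = 170 + 76.14 = 246.14
RR4 = 115 / 246.14 = 0.4672

46.7%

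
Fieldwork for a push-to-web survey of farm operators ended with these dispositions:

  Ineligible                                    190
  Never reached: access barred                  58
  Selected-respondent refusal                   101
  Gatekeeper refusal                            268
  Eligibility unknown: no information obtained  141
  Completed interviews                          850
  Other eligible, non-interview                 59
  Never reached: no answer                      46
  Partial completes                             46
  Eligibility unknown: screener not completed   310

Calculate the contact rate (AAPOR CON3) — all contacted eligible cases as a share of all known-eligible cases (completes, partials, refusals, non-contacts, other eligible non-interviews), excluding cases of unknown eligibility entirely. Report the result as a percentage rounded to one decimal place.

92.7%

Refusals = 268 + 101 = 369
Never reached = 46 + 58 = 104
Unknown if eligible = 310 + 141 = 451
Num = 850 + 46 + 369 + 59 = 1324
Base = 850 + 46 + 369 + 104 + 59 = 1428
CON3 = 1324 / 1428 = 0.9272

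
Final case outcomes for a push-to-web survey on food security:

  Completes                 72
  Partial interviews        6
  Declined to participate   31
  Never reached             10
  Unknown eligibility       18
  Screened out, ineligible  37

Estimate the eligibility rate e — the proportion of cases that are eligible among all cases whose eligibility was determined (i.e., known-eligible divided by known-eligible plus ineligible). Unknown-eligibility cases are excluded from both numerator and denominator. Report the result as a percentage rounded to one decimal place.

76.3%

Determined eligible → 72 + 6 + 31 + 10 = 119
e = 119 / (119 + 37) = 119 / 156 = 0.7628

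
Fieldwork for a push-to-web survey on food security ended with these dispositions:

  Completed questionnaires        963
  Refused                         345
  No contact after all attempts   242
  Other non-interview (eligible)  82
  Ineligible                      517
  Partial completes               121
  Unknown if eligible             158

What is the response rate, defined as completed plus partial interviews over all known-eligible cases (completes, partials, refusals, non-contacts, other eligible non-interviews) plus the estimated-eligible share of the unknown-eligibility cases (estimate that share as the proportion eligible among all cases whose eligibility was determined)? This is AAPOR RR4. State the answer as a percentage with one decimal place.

Num: 963 + 121 = 1084
Known eligible: 963 + 121 + 345 + 242 + 82 = 1753
e = 1753 / (1753 + 517) = 1753 / 2270 = 0.7722
Eligible share of unknowns: 0.7722 × 158 = 122.01
Denominator: 1753 + 122.01 = 1875.01
RR4 = 1084 / 1875.01 = 0.5781

57.8%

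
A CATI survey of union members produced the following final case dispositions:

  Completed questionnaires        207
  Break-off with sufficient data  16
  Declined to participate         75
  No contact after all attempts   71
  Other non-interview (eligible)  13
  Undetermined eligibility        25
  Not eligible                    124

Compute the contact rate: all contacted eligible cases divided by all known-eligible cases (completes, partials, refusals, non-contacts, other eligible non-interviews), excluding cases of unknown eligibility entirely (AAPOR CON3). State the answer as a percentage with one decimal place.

81.4%

Top = 207 + 16 + 75 + 13 = 311
Base = 207 + 16 + 75 + 71 + 13 = 382
CON3 = 311 / 382 = 0.8141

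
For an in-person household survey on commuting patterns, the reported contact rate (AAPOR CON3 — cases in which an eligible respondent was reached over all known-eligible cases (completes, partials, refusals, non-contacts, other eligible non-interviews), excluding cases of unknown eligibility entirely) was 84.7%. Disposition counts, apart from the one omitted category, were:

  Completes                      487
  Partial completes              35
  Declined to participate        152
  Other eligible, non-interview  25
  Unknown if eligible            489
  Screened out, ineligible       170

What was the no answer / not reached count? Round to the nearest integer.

126

Top = 487 + 35 + 152 + 25 = 699
CON3 = 699 / D = 0.847
D = 699 / 0.847 = 825.3
Other denominator terms total 699
no answer / not reached = 825.3 − 699 ≈ 126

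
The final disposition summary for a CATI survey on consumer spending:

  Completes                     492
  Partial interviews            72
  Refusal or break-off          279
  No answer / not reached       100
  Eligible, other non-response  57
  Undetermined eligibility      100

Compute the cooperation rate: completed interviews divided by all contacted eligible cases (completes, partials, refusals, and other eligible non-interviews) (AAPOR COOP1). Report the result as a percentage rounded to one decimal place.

54.7%

Num: 492
Denom: 492 + 72 + 279 + 57 = 900
COOP1 = 492 / 900 = 0.5467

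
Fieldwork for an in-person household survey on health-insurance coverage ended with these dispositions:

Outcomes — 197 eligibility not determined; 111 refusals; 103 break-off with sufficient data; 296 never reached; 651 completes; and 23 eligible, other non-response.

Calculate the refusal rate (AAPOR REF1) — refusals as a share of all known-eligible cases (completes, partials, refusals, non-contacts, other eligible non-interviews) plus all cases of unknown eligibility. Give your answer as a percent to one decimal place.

8.0%

Num: 111
Base: 651 + 103 + 111 + 296 + 23 + 197 = 1381
REF1 = 111 / 1381 = 0.0804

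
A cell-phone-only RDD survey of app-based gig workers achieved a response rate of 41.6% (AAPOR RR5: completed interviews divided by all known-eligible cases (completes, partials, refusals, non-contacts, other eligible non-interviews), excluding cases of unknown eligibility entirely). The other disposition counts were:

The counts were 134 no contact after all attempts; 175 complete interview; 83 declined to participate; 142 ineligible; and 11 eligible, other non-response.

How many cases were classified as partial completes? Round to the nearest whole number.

18

RR5 = 175 / D = 0.416
D = 175 / 0.416 = 420.7
Other denominator terms total 403
partial completes = 420.7 − 403 ≈ 18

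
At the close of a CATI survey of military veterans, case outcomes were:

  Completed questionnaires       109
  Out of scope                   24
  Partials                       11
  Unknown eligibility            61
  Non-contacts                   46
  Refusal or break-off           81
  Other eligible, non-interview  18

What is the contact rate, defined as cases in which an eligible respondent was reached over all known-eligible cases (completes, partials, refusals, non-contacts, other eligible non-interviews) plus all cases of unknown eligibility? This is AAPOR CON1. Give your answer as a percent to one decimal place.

Top: 109 + 11 + 81 + 18 = 219
Base: 109 + 11 + 81 + 46 + 18 + 61 = 326
CON1 = 219 / 326 = 0.6718

67.2%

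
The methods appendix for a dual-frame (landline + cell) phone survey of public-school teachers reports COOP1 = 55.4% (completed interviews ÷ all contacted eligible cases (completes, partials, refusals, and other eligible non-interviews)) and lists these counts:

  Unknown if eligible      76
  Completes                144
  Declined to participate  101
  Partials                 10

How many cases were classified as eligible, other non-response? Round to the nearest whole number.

5

COOP1 = 144 / D = 0.554
D = 144 / 0.554 = 259.9
Rest of base = 255
eligible, other non-response = 259.9 − 255 ≈ 5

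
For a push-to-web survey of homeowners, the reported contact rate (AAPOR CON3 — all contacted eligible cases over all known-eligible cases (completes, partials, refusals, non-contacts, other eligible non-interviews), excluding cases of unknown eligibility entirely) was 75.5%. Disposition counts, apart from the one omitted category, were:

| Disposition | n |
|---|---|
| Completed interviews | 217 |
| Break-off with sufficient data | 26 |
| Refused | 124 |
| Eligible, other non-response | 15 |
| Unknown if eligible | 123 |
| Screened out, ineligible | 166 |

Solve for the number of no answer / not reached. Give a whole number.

124

Numerator = 217 + 26 + 124 + 15 = 382
CON3 = 382 / D = 0.755
D = 382 / 0.755 = 506.0
Remaining denominator categories sum to 382
no answer / not reached = 506.0 − 382 ≈ 124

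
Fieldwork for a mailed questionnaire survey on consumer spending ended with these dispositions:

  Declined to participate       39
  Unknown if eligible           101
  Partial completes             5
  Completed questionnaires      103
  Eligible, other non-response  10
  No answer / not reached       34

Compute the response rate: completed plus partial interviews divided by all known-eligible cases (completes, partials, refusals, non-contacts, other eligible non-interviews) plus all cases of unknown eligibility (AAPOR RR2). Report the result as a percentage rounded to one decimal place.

Top = 103 + 5 = 108
Denom = 103 + 5 + 39 + 34 + 10 + 101 = 292
RR2 = 108 / 292 = 0.3699

37.0%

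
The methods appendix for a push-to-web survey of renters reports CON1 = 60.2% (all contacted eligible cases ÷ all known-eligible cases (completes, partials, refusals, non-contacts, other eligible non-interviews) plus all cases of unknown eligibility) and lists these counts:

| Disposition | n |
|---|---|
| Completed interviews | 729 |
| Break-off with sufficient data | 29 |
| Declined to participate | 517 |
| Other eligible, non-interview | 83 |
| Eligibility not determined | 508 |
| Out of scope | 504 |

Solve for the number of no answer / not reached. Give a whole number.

Numerator = 729 + 29 + 517 + 83 = 1358
CON1 = 1358 / D = 0.602
D = 1358 / 0.602 = 2255.8
Remaining denominator categories sum to 1866
no answer / not reached = 2255.8 − 1866 ≈ 390

390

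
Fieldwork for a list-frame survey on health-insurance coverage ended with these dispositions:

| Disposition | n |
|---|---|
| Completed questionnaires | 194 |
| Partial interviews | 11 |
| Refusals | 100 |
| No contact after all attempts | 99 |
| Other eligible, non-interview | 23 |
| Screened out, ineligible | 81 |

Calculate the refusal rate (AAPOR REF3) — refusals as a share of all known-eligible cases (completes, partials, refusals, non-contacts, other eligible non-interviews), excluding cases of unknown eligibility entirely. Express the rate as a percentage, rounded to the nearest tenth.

Numerator = 100
Base = 194 + 11 + 100 + 99 + 23 = 427
REF3 = 100 / 427 = 0.2342

23.4%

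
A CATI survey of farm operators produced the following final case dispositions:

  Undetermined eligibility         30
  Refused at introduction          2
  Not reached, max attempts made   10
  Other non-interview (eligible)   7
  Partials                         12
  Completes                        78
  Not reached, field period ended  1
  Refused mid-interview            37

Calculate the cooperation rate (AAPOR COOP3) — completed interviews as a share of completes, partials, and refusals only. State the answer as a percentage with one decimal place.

60.5%

Refusal or break-off = 2 + 37 = 39
No contact after all attempts = 1 + 10 = 11
Numerator = 78
Denom = 78 + 12 + 39 = 129
COOP3 = 78 / 129 = 0.6047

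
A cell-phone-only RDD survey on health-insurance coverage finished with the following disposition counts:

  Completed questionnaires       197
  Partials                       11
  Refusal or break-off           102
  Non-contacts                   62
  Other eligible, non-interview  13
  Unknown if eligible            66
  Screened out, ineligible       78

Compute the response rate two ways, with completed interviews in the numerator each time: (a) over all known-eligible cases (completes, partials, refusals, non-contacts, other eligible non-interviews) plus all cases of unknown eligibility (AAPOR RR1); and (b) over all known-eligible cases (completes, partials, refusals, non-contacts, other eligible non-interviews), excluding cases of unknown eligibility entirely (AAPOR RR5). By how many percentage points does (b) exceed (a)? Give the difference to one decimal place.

Num: 197
Denominator: 197 + 11 + 102 + 62 + 13 + 66 = 451
RR1 = 197 / 451 = 0.4368
Denominator: 197 + 11 + 102 + 62 + 13 = 385
RR5 = 197 / 385 = 0.5117
Difference = 51.17 − 43.68 = 7.49 percentage points

7.5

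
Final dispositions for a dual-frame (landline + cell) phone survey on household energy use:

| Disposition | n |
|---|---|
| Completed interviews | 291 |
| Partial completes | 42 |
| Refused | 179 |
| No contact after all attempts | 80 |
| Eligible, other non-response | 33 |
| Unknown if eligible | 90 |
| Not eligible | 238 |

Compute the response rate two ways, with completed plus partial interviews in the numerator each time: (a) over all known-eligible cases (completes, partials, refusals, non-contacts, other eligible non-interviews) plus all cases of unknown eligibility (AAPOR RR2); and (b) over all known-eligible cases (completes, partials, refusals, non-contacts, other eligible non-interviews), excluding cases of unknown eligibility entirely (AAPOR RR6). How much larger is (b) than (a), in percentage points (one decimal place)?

Top: 291 + 42 = 333
Denominator: 291 + 42 + 179 + 80 + 33 + 90 = 715
RR2 = 333 / 715 = 0.4657
Denominator: 291 + 42 + 179 + 80 + 33 = 625
RR6 = 333 / 625 = 0.5328
Difference = 53.28 − 46.57 = 6.71 percentage points

6.7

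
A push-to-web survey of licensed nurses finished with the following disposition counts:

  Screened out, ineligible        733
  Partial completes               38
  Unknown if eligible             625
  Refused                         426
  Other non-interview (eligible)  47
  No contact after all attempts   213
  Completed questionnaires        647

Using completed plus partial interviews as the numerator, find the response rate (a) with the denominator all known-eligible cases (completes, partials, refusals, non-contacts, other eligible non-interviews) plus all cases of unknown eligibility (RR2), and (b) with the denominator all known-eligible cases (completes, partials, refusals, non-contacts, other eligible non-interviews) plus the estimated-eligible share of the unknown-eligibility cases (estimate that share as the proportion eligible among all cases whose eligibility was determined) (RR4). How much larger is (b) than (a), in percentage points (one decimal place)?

Top: 647 + 38 = 685
Base: 647 + 38 + 426 + 213 + 47 + 625 = 1996
RR2 = 685 / 1996 = 0.3432
Eligible (known): 647 + 38 + 426 + 213 + 47 = 1371
e = 1371 / (1371 + 733) = 1371 / 2104 = 0.6516
Eligible share of unknowns: 0.6516 × 625 = 407.25
Base: 1371 + 407.25 = 1778.25
RR4 = 685 / 1778.25 = 0.3852
Difference = 38.52 − 34.32 = 4.20 percentage points

4.2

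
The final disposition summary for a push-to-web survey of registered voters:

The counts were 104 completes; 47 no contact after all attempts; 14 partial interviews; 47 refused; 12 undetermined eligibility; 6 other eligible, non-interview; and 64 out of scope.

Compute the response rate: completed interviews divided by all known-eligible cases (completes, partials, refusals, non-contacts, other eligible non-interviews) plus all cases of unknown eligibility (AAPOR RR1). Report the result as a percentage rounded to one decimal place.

Top: 104
Denom: 104 + 14 + 47 + 47 + 6 + 12 = 230
RR1 = 104 / 230 = 0.4522

45.2%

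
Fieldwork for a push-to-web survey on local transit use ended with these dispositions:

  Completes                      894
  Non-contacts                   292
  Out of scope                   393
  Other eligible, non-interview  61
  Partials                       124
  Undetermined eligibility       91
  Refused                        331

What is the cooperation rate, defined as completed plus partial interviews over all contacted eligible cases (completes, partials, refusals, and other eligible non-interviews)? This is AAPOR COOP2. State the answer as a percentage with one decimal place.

72.2%

Top: 894 + 124 = 1018
Denominator: 894 + 124 + 331 + 61 = 1410
COOP2 = 1018 / 1410 = 0.7220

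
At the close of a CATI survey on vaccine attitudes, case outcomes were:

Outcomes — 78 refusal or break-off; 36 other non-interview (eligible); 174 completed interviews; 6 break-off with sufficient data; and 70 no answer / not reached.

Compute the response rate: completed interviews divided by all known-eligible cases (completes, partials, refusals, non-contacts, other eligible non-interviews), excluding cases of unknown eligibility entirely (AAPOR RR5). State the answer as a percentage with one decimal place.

47.8%

Numerator → 174
Denominator → 174 + 6 + 78 + 70 + 36 = 364
RR5 = 174 / 364 = 0.4780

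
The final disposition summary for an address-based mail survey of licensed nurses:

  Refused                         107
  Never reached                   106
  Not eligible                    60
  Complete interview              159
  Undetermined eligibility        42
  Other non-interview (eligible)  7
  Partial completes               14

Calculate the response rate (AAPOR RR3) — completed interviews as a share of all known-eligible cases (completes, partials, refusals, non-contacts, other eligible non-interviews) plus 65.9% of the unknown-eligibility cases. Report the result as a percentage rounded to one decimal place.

37.8%

Num: 159
Known eligible: 159 + 14 + 107 + 106 + 7 = 393
Estimated eligible among unknowns: 0.6590 × 42 = 27.68
Denominator: 393 + 27.68 = 420.68
RR3 = 159 / 420.68 = 0.3780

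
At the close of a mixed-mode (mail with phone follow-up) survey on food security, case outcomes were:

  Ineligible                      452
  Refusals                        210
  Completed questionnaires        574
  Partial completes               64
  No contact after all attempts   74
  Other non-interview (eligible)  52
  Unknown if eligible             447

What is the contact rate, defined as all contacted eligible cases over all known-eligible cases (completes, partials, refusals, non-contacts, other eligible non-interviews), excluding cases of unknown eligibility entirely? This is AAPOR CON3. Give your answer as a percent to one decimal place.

92.4%

Numerator = 574 + 64 + 210 + 52 = 900
Denom = 574 + 64 + 210 + 74 + 52 = 974
CON3 = 900 / 974 = 0.9240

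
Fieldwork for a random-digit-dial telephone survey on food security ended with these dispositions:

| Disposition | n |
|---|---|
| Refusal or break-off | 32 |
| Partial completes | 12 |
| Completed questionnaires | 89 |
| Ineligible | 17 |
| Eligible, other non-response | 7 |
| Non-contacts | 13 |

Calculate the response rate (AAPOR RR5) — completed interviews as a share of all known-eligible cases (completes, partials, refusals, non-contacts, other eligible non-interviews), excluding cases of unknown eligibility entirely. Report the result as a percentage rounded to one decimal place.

Num → 89
Denominator → 89 + 12 + 32 + 13 + 7 = 153
RR5 = 89 / 153 = 0.5817

58.2%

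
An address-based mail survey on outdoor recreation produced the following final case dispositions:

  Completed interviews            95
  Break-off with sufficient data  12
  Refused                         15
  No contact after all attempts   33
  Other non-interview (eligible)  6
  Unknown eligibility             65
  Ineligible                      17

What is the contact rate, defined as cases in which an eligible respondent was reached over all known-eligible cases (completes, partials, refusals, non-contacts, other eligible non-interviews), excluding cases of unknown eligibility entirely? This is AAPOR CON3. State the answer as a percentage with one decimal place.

79.5%

Numerator → 95 + 12 + 15 + 6 = 128
Denominator → 95 + 12 + 15 + 33 + 6 = 161
CON3 = 128 / 161 = 0.7950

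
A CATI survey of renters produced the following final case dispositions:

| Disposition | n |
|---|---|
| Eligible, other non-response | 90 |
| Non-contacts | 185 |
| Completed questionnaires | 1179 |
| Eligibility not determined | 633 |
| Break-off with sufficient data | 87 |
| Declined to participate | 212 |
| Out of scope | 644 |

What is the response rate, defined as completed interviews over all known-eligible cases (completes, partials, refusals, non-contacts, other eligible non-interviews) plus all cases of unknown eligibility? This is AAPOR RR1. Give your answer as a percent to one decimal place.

49.4%

Num = 1179
Base = 1179 + 87 + 212 + 185 + 90 + 633 = 2386
RR1 = 1179 / 2386 = 0.4941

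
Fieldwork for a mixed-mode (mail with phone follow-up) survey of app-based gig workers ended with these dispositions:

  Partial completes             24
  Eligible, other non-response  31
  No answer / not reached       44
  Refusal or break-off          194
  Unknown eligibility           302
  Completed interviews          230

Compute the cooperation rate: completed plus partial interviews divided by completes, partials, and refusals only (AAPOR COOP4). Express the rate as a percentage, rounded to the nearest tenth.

56.7%

Numerator → 230 + 24 = 254
Denominator → 230 + 24 + 194 = 448
COOP4 = 254 / 448 = 0.5670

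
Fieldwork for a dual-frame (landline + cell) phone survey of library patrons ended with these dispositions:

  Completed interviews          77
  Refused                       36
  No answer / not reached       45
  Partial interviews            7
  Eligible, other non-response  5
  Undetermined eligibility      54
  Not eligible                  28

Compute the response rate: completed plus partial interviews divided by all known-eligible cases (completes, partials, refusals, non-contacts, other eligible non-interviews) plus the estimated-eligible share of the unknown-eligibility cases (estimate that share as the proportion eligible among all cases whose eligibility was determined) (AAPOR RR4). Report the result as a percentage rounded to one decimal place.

38.8%

Top = 77 + 7 = 84
Determined eligible = 77 + 7 + 36 + 45 + 5 = 170
e = 170 / (170 + 28) = 170 / 198 = 0.8586
Eligible share of unknowns = 0.8586 × 54 = 46.36
Base = 170 + 46.36 = 216.36
RR4 = 84 / 216.36 = 0.3882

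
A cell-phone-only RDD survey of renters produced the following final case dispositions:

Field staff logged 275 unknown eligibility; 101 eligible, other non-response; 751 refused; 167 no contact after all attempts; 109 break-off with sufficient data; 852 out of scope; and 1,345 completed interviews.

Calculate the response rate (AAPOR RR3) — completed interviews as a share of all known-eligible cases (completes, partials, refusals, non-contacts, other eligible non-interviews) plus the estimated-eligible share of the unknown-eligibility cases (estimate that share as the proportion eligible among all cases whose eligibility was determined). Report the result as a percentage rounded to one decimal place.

50.2%

Top: 1345
Determined eligible: 1345 + 109 + 751 + 167 + 101 = 2473
e = 2473 / (2473 + 852) = 2473 / 3325 = 0.7438
Eligible share of unknowns: 0.7438 × 275 = 204.55
Base: 2473 + 204.55 = 2677.55
RR3 = 1345 / 2677.55 = 0.5023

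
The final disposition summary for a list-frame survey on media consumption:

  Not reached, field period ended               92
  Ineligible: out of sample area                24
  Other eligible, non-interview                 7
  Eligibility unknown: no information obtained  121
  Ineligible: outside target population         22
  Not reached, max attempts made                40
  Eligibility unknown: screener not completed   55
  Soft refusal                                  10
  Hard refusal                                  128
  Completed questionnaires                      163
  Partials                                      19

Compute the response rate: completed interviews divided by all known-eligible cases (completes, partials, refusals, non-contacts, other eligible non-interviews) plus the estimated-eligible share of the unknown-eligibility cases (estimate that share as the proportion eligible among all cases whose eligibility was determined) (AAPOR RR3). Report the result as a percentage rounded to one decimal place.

Refusals = 128 + 10 = 138
No answer / not reached = 92 + 40 = 132
Undetermined eligibility = 55 + 121 = 176
Ineligible = 22 + 24 = 46
Numerator = 163
Known eligible = 163 + 19 + 138 + 132 + 7 = 459
e = 459 / (459 + 46) = 459 / 505 = 0.9089
e × U = 0.9089 × 176 = 159.97
Denom = 459 + 159.97 = 618.97
RR3 = 163 / 618.97 = 0.2633

26.3%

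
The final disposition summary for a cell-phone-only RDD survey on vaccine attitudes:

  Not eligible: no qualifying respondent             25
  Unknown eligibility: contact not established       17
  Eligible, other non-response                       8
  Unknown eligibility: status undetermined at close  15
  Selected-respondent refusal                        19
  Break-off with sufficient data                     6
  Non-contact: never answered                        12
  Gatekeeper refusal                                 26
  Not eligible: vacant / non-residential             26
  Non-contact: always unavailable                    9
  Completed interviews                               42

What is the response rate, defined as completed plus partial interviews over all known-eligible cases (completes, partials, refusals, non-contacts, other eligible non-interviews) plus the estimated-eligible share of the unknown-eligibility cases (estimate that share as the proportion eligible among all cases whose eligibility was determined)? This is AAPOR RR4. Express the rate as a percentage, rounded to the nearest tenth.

Refusals = 26 + 19 = 45
Never reached = 12 + 9 = 21
Eligibility not determined = 17 + 15 = 32
Not eligible = 25 + 26 = 51
Numerator → 42 + 6 = 48
Known eligible → 42 + 6 + 45 + 21 + 8 = 122
e = 122 / (122 + 51) = 122 / 173 = 0.7052
Eligible share of unknowns → 0.7052 × 32 = 22.57
Denominator → 122 + 22.57 = 144.57
RR4 = 48 / 144.57 = 0.3320

33.2%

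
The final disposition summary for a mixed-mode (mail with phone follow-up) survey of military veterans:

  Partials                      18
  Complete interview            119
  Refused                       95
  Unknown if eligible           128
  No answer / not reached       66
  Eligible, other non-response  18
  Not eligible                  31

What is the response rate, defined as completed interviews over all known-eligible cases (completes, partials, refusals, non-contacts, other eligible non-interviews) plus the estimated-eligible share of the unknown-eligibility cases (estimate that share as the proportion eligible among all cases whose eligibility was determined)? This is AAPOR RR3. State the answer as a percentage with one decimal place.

27.5%

Numerator → 119
Eligible (known) → 119 + 18 + 95 + 66 + 18 = 316
e = 316 / (316 + 31) = 316 / 347 = 0.9107
Eligible share of unknowns → 0.9107 × 128 = 116.57
Denom → 316 + 116.57 = 432.57
RR3 = 119 / 432.57 = 0.2751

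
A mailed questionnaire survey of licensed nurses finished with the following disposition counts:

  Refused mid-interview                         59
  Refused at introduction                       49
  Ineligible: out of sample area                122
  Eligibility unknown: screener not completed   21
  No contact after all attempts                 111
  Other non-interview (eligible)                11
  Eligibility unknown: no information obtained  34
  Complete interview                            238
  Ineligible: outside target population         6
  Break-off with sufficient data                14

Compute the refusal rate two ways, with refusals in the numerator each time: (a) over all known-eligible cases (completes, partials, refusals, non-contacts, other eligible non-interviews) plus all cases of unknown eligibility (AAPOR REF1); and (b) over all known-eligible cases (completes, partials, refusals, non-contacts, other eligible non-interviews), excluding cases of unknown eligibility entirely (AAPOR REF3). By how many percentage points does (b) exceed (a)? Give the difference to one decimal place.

2.3

Refusals = 49 + 59 = 108
Eligibility not determined = 21 + 34 = 55
Ineligible = 6 + 122 = 128
Top → 108
Denominator → 238 + 14 + 108 + 111 + 11 + 55 = 537
REF1 = 108 / 537 = 0.2011
Denominator → 238 + 14 + 108 + 111 + 11 = 482
REF3 = 108 / 482 = 0.2241
Difference = 22.41 − 20.11 = 2.30 percentage points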